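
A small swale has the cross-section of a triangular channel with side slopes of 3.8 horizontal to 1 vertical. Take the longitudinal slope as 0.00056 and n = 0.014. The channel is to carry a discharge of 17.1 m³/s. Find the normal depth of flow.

y_n = 1.73 m

Manning's equation rearranged: A R^(2/3) = nQ / (1·√S) = 0.014 × 17.1 / (√0.00056) = 10.12.
At y = 2.16 m: A R^(2/3) = 18.25 — high.
At y = 1.73 m: A R^(2/3) = 10.1 — matches.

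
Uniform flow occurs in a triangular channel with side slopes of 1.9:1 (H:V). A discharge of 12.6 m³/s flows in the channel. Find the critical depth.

y_c = 1.55 m

At critical depth, Q² T / (g A³) = 1, i.e. A³/T = Q²/g = 12.6²/9.81 = 16.18.
Trying y = 1.7 m: A³/T = 25.63 — too large.
Trying y = 1.55 m: A³/T = 16.15 — matches.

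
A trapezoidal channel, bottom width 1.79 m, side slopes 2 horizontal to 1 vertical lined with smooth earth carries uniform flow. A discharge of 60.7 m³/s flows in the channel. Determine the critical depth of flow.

y_c = 2.44 m

At critical depth, Q² T / (g A³) = 1, i.e. A³/T = Q²/g = 60.7²/9.81 = 375.6.
Try y = 2.13 m: A³/T = 207.6 — low.
Try y = 2.72 m: A³/T = 600.3 — high.
Try y = 2.44 m: A³/T = 373.2 — matches.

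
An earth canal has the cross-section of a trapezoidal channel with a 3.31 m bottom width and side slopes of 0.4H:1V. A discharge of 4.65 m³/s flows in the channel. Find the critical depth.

At critical depth, Q² T / (g A³) = 1, i.e. A³/T = Q²/g = 4.65²/9.81 = 2.204.
At y = 0.713 m: A³/T = 4.341 — over.
At y = 0.481 m: A³/T = 1.294 — short.
At y = 0.572 m: A³/T = 2.201 — matches.

y_c = 0.572 m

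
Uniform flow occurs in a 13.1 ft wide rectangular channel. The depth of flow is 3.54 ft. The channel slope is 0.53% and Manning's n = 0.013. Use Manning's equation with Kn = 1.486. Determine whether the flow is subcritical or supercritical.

Flow area A = b·y = 13.1 × 3.54 = 46.37 ft². Wetted perimeter P = b + 2y = 13.1 + 2×3.54 = 20.18 ft.
Hydraulic radius R = A/P = 46.37/20.18 = 2.298 ft.
V = (1.486/n) R^(2/3) √S = (1.486/0.013) × 2.298^(2/3) × √0.0053 = 14.49 ft/s. Hydraulic depth D_h = A/T = 46.37/13.1 = 3.54 ft.
Froude number Fr = V/√(g·D_h) = 14.49/√(32.2×3.54) = 1.36, which is greater than 1, so the flow is supercritical.

supercritical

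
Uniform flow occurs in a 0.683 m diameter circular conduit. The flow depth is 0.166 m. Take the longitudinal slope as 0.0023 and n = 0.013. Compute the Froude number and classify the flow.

subcritical

For a circular section of diameter D = 0.683 m at depth y = 0.166 m, the central angle is θ = 2 arccos(1 − 2y/D) = 2.062 rad. Then A = (D²/8)(θ − sin θ) = 0.06883 m² and P = Dθ/2 = 0.7042 m.
Hydraulic radius R = A/P = 0.06883/0.7042 = 0.09774 m.
V = (1/n) R^(2/3) √S = (1/0.013) × 0.09774^(2/3) × √0.0023 = 0.7828 m/s. Hydraulic depth D_h = A/T = 0.06883/0.5859 = 0.1175 m.
Froude number Fr = V/√(g·D_h) = 0.7828/√(9.81×0.1175) = 0.729, which is less than 1, so the flow is subcritical.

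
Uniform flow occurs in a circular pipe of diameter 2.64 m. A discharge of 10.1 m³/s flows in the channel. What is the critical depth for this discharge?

At critical depth, Q² T / (g A³) = 1, i.e. A³/T = Q²/g = 10.1²/9.81 = 10.4.
Trying y = 1.78 m: A³/T = 24.46 — over.
Trying y = 1.1 m: A³/T = 3.865 — short.
Trying y = 1.42 m: A³/T = 10.26 — ≈ 10.4.

y_c = 1.42 m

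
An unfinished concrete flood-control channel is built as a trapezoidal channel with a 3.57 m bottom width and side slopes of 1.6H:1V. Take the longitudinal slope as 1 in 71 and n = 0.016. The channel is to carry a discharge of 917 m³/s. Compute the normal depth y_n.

y_n = 5.29 m

Manning's equation rearranged: A R^(2/3) = nQ / (1·√S) = 0.016 × 917 / (√0.01408) = 123.6.
Trying y = 4.31 m: A R^(2/3) = 78.01 — low.
Trying y = 5.99 m: A R^(2/3) = 164.3 — high.
Trying y = 5.29 m: A R^(2/3) = 123.6 — close enough.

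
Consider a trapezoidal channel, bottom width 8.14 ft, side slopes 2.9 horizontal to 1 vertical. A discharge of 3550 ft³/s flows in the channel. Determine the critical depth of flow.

y_c = 8.57 ft

At critical depth, Q² T / (g A³) = 1, i.e. A³/T = Q²/g = 3550²/32.2 = 391400.
Trying y = 10.2 ft: A³/T = 846300 — high.
Trying y = 6.42 ft: A³/T = 111700 — low.
Trying y = 8.57 ft: A³/T = 390800 — matches.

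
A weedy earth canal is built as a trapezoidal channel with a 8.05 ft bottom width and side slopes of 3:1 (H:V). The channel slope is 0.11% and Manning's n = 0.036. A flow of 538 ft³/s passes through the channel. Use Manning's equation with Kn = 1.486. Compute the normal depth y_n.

y_n = 6.29 ft

Manning's equation rearranged: A R^(2/3) = nQ / (1.486·√S) = 0.036 × 538 / (1.486 × √0.0011) = 393.
Try y = 4.45 ft: A R^(2/3) = 181.5 — short.
Try y = 6.99 ft: A R^(2/3) = 501 — over.
Try y = 6.29 ft: A R^(2/3) = 393.3 — matches.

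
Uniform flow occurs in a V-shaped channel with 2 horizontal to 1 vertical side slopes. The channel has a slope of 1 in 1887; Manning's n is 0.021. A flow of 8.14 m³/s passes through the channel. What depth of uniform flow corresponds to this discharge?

Manning's equation rearranged: A R^(2/3) = nQ / (1·√S) = 0.021 × 8.14 / (√0.0005299) = 7.426.
Trying y = 2.35 m: A R^(2/3) = 11.42 — high.
Trying y = 1.47 m: A R^(2/3) = 3.268 — low.
Trying y = 2 m: A R^(2/3) = 7.427 — close enough.

y_n = 2 m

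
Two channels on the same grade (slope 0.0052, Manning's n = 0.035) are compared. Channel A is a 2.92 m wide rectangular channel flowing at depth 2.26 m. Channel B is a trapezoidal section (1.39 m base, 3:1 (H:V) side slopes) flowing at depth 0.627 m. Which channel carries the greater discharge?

Channel A: Flow area A = b·y = 2.92 × 2.26 = 6.599 m². Wetted perimeter P = b + 2y = 2.92 + 2×2.26 = 7.44 m. Hydraulic radius R = A/P = 6.599/7.44 = 0.887 m. Q_A = (1/0.035)·6.599·0.887^(2/3)·√0.0052 = 12.55 m³/s.
Channel B: With bottom width b = 1.39 m and side slope z = 3: A = (b + zy)y = (1.39 + 3×0.627)×0.627 = 2.051 m²; P = b + 2y√(1+z²) = 1.39 + 2×0.627×3.162 = 5.355 m. Hydraulic radius R = A/P = 2.051/5.355 = 0.383 m. Q_B = (1/0.035)·2.051·0.383^(2/3)·√0.0052 = 2.228 m³/s.
Q_A = 12.55 m³/s vs Q_B = 2.228 m³/s, so channel A carries more.

channel A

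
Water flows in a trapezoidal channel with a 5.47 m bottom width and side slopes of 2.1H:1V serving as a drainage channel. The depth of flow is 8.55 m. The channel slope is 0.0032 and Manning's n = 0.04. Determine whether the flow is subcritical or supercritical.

With bottom width b = 5.47 m and side slope z = 2.1: A = (b + zy)y = (5.47 + 2.1×8.55)×8.55 = 200.3 m²; P = b + 2y√(1+z²) = 5.47 + 2×8.55×2.326 = 45.24 m.
Hydraulic radius R = A/P = 200.3/45.24 = 4.427 m.
V = (1/n) R^(2/3) √S = (1/0.04) × 4.427^(2/3) × √0.0032 = 3.813 m/s. Hydraulic depth D_h = A/T = 200.3/41.38 = 4.84 m.
Froude number Fr = V/√(g·D_h) = 3.813/√(9.81×4.84) = 0.553, which is less than 1, so the flow is subcritical.

subcritical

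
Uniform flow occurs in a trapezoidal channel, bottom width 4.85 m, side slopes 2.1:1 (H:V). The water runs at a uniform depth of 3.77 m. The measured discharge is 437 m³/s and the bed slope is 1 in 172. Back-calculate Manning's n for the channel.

With bottom width b = 4.85 m and side slope z = 2.1: A = (b + zy)y = (4.85 + 2.1×3.77)×3.77 = 48.13 m²; P = b + 2y√(1+z²) = 4.85 + 2×3.77×2.326 = 22.39 m.
Hydraulic radius R = A/P = 48.13/22.39 = 2.15 m.
Rearranging Manning's equation: n = (1/Q) A R^(2/3) S^(1/2) = (1/437) × 48.13 × 2.15^(2/3) × √0.005814 = 0.014.

n = 0.014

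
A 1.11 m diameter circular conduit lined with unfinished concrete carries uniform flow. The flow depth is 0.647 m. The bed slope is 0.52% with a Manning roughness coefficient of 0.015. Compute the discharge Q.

Q = 1.27 m³/s

For a circular section of diameter D = 1.11 m at depth y = 0.647 m, the central angle is θ = 2 arccos(1 − 2y/D) = 3.475 rad. Then A = (D²/8)(θ − sin θ) = 0.5855 m² and P = Dθ/2 = 1.928 m.
Hydraulic radius R = A/P = 0.5855/1.928 = 0.3036 m.
Manning's equation: Q = (1/n) A R^(2/3) S^(1/2) = (1/0.015) × 0.5855 × 0.3036^(2/3) × 0.0052^(1/2) = 1.27 m³/s.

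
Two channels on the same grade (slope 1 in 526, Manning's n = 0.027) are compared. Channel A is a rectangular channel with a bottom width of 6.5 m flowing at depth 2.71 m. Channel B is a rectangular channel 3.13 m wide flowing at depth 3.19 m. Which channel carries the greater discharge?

channel A

Channel A: Flow area A = b·y = 6.5 × 2.71 = 17.61 m². Wetted perimeter P = b + 2y = 6.5 + 2×2.71 = 11.92 m. Hydraulic radius R = A/P = 17.61/11.92 = 1.478 m. Q_A = (1/0.027)·17.61·1.478^(2/3)·√0.001901 = 36.91 m³/s.
Channel B: Flow area A = b·y = 3.13 × 3.19 = 9.985 m². Wetted perimeter P = b + 2y = 3.13 + 2×3.19 = 9.51 m. Hydraulic radius R = A/P = 9.985/9.51 = 1.05 m. Q_B = (1/0.027)·9.985·1.05^(2/3)·√0.001901 = 16.66 m³/s.
Q_A = 36.91 m³/s vs Q_B = 16.66 m³/s, so channel A carries more.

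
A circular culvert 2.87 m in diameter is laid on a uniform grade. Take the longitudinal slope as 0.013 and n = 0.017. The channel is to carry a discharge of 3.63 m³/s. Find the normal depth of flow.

y_n = 0.626 m

Manning's equation rearranged: A R^(2/3) = nQ / (1·√S) = 0.017 × 3.63 / (√0.013) = 0.5412.
Try y = 0.786 m: A R^(2/3) = 0.8501 — high.
Try y = 0.46 m: A R^(2/3) = 0.2889 — low.
Try y = 0.626 m: A R^(2/3) = 0.5409 — close enough.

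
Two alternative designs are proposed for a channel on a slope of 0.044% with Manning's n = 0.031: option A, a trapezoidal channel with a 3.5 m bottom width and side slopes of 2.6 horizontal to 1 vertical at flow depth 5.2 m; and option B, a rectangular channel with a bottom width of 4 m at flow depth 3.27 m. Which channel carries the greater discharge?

channel A

Channel A: With bottom width b = 3.5 m and side slope z = 2.6: A = (b + zy)y = (3.5 + 2.6×5.2)×5.2 = 88.5 m²; P = b + 2y√(1+z²) = 3.5 + 2×5.2×2.786 = 32.47 m. Hydraulic radius R = A/P = 88.5/32.47 = 2.726 m. Q_A = (1/0.031)·88.5·2.726^(2/3)·√0.00044 = 116.9 m³/s.
Channel B: Flow area A = b·y = 4 × 3.27 = 13.08 m². Wetted perimeter P = b + 2y = 4 + 2×3.27 = 10.54 m. Hydraulic radius R = A/P = 13.08/10.54 = 1.241 m. Q_B = (1/0.031)·13.08·1.241^(2/3)·√0.00044 = 10.22 m³/s.
Q_A = 116.9 m³/s vs Q_B = 10.22 m³/s, so channel A carries more.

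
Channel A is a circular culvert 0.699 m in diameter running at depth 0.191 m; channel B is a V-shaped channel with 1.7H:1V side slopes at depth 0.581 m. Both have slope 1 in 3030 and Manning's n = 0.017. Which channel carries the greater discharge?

channel B

Channel A: For a circular section of diameter D = 0.699 m at depth y = 0.191 m, the central angle is θ = 2 arccos(1 − 2y/D) = 2.2 rad. Then A = (D²/8)(θ − sin θ) = 0.08501 m² and P = Dθ/2 = 0.769 m. Hydraulic radius R = A/P = 0.08501/0.769 = 0.1105 m. Q_A = (1/0.017)·0.08501·0.1105^(2/3)·√0.00033 = 0.02092 m³/s.
Channel B: For a triangular section with side slope z = 1.7: A = zy² = 1.7×0.581² = 0.5739 m²; P = 2y√(1+z²) = 2×0.581×1.972 = 2.292 m. Hydraulic radius R = A/P = 0.5739/2.292 = 0.2504 m. Q_B = (1/0.017)·0.5739·0.2504^(2/3)·√0.00033 = 0.2436 m³/s.
Q_A = 0.02092 m³/s vs Q_B = 0.2436 m³/s, so channel B carries more.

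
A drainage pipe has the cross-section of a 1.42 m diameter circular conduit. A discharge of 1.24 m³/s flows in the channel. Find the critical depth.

y_c = 0.576 m

At critical depth, Q² T / (g A³) = 1, i.e. A³/T = Q²/g = 1.24²/9.81 = 0.1567.
Try y = 0.517 m: A³/T = 0.1036 — short.
Try y = 0.685 m: A³/T = 0.3049 — over.
Try y = 0.576 m: A³/T = 0.157 — ≈ 0.1567.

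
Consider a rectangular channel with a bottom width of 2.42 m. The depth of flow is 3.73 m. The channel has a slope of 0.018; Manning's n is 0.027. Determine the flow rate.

Q = 42.2 m³/s

Flow area A = b·y = 2.42 × 3.73 = 9.027 m². Wetted perimeter P = b + 2y = 2.42 + 2×3.73 = 9.88 m.
Hydraulic radius R = A/P = 9.027/9.88 = 0.9136 m.
Manning's equation: Q = (1/n) A R^(2/3) S^(1/2) = (1/0.027) × 9.027 × 0.9136^(2/3) × 0.018^(1/2) = 42.2 m³/s.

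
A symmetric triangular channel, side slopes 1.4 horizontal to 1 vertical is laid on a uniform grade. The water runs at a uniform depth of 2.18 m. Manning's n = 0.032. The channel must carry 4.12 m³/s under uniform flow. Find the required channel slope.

S = 0.000461

For a triangular section with side slope z = 1.4: A = zy² = 1.4×2.18² = 6.653 m²; P = 2y√(1+z²) = 2×2.18×1.72 = 7.501 m.
Hydraulic radius R = A/P = 6.653/7.501 = 0.887 m.
From Manning's equation, S = [nQ / (1 A R^(2/3))]² = [0.032 × 4.12 / (1 × 6.653 × 0.887^(2/3))]² = 0.000461.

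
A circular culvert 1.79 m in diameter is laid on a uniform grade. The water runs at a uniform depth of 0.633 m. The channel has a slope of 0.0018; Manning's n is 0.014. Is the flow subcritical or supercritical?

subcritical

For a circular section of diameter D = 1.79 m at depth y = 0.633 m, the central angle is θ = 2 arccos(1 − 2y/D) = 2.547 rad. Then A = (D²/8)(θ − sin θ) = 0.7961 m² and P = Dθ/2 = 2.28 m.
Hydraulic radius R = A/P = 0.7961/2.28 = 0.3492 m.
V = (1/n) R^(2/3) √S = (1/0.014) × 0.3492^(2/3) × √0.0018 = 1.503 m/s. Hydraulic depth D_h = A/T = 0.7961/1.712 = 0.4651 m.
Froude number Fr = V/√(g·D_h) = 1.503/√(9.81×0.4651) = 0.703, which is less than 1, so the flow is subcritical.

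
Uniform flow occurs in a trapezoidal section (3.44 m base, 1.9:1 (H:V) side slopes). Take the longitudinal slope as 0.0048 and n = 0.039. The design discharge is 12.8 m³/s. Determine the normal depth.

Manning's equation rearranged: A R^(2/3) = nQ / (1·√S) = 0.039 × 12.8 / (√0.0048) = 7.205.
Try y = 1.48 m: A R^(2/3) = 8.908 — too large.
Try y = 1.04 m: A R^(2/3) = 4.493 — too small.
Try y = 1.33 m: A R^(2/3) = 7.217 — ≈ 7.205.

y_n = 1.33 m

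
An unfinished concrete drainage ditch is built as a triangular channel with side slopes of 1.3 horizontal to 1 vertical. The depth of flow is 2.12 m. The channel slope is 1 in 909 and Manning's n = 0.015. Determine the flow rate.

For a triangular section with side slope z = 1.3: A = zy² = 1.3×2.12² = 5.843 m²; P = 2y√(1+z²) = 2×2.12×1.64 = 6.954 m.
Hydraulic radius R = A/P = 5.843/6.954 = 0.8402 m.
Manning's equation: Q = (1/n) A R^(2/3) S^(1/2) = (1/0.015) × 5.843 × 0.8402^(2/3) × 0.0011^(1/2) = 11.5 m³/s.

Q = 11.5 m³/s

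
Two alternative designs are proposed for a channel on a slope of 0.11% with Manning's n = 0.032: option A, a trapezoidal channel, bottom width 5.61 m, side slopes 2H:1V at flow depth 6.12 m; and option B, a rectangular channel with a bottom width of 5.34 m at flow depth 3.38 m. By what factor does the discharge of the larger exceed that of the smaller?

Channel A: With bottom width b = 5.61 m and side slope z = 2: A = (b + zy)y = (5.61 + 2×6.12)×6.12 = 109.2 m²; P = b + 2y√(1+z²) = 5.61 + 2×6.12×2.236 = 32.98 m. Hydraulic radius R = A/P = 109.2/32.98 = 3.312 m. Q_A = (1/0.032)·109.2·3.312^(2/3)·√0.0011 = 251.6 m³/s.
Channel B: Flow area A = b·y = 5.34 × 3.38 = 18.05 m². Wetted perimeter P = b + 2y = 5.34 + 2×3.38 = 12.1 m. Hydraulic radius R = A/P = 18.05/12.1 = 1.492 m. Q_B = (1/0.032)·18.05·1.492^(2/3)·√0.0011 = 24.42 m³/s.
The larger discharge is 251.6 m³/s and the smaller is 24.42 m³/s; the ratio is 10.3.

10.3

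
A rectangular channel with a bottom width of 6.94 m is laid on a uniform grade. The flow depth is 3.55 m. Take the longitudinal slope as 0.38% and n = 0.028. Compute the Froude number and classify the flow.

subcritical

Flow area A = b·y = 6.94 × 3.55 = 24.64 m². Wetted perimeter P = b + 2y = 6.94 + 2×3.55 = 14.04 m.
Hydraulic radius R = A/P = 24.64/14.04 = 1.755 m.
V = (1/n) R^(2/3) √S = (1/0.028) × 1.755^(2/3) × √0.0038 = 3.203 m/s. Hydraulic depth D_h = A/T = 24.64/6.94 = 3.55 m.
Froude number Fr = V/√(g·D_h) = 3.203/√(9.81×3.55) = 0.543, which is less than 1, so the flow is subcritical.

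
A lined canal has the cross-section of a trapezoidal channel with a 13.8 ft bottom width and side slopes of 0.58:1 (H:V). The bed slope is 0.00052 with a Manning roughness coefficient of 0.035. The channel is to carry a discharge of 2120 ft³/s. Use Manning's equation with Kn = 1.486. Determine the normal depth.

y_n = 20.4 ft

Manning's equation rearranged: A R^(2/3) = nQ / (1.486·√S) = 0.035 × 2120 / (1.486 × √0.00052) = 2190.
At y = 16.8 ft: A R^(2/3) = 1517 — low.
At y = 24.2 ft: A R^(2/3) = 3055 — high.
At y = 20.4 ft: A R^(2/3) = 2191 — matches.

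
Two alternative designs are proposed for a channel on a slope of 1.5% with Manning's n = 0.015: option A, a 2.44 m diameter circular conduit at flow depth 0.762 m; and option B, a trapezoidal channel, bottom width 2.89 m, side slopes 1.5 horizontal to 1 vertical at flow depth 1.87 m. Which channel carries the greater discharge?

Channel A: For a circular section of diameter D = 2.44 m at depth y = 0.762 m, the central angle is θ = 2 arccos(1 − 2y/D) = 2.372 rad. Then A = (D²/8)(θ − sin θ) = 1.247 m² and P = Dθ/2 = 2.894 m. Hydraulic radius R = A/P = 1.247/2.894 = 0.431 m. Q_A = (1/0.015)·1.247·0.431^(2/3)·√0.015 = 5.811 m³/s.
Channel B: With bottom width b = 2.89 m and side slope z = 1.5: A = (b + zy)y = (2.89 + 1.5×1.87)×1.87 = 10.65 m²; P = b + 2y√(1+z²) = 2.89 + 2×1.87×1.803 = 9.632 m. Hydraulic radius R = A/P = 10.65/9.632 = 1.106 m. Q_B = (1/0.015)·10.65·1.106^(2/3)·√0.015 = 92.97 m³/s.
Q_A = 5.811 m³/s vs Q_B = 92.97 m³/s, so channel B carries more.

channel B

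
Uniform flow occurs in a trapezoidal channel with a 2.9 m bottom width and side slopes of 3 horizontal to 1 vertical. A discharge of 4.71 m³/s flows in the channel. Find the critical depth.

At critical depth, Q² T / (g A³) = 1, i.e. A³/T = Q²/g = 4.71²/9.81 = 2.261.
At y = 0.44 m: A³/T = 1.156 — too small.
At y = 0.607 m: A³/T = 3.597 — too large.
At y = 0.533 m: A³/T = 2.261 — close enough.

y_c = 0.533 m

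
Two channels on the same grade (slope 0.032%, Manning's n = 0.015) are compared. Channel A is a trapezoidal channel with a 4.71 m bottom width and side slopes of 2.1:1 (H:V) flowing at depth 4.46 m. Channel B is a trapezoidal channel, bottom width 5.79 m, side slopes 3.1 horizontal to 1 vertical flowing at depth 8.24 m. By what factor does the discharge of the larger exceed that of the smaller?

Channel A: With bottom width b = 4.71 m and side slope z = 2.1: A = (b + zy)y = (4.71 + 2.1×4.46)×4.46 = 62.78 m²; P = b + 2y√(1+z²) = 4.71 + 2×4.46×2.326 = 25.46 m. Hydraulic radius R = A/P = 62.78/25.46 = 2.466 m. Q_A = (1/0.015)·62.78·2.466^(2/3)·√0.00032 = 136.7 m³/s.
Channel B: With bottom width b = 5.79 m and side slope z = 3.1: A = (b + zy)y = (5.79 + 3.1×8.24)×8.24 = 258.2 m²; P = b + 2y√(1+z²) = 5.79 + 2×8.24×3.257 = 59.47 m. Hydraulic radius R = A/P = 258.2/59.47 = 4.342 m. Q_B = (1/0.015)·258.2·4.342^(2/3)·√0.00032 = 819.4 m³/s.
The larger discharge is 819.4 m³/s and the smaller is 136.7 m³/s; the ratio is 6.

6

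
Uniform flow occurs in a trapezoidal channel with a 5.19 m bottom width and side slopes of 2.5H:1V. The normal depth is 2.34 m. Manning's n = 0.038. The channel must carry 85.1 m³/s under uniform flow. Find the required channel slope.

With bottom width b = 5.19 m and side slope z = 2.5: A = (b + zy)y = (5.19 + 2.5×2.34)×2.34 = 25.83 m²; P = b + 2y√(1+z²) = 5.19 + 2×2.34×2.693 = 17.79 m.
Hydraulic radius R = A/P = 25.83/17.79 = 1.452 m.
From Manning's equation, S = [nQ / (1 A R^(2/3))]² = [0.038 × 85.1 / (1 × 25.83 × 1.452^(2/3))]² = 0.00953.

S = 0.00953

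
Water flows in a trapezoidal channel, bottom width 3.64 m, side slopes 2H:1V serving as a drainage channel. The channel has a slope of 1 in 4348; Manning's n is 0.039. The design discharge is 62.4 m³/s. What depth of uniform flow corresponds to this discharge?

y_n = 5.48 m

Manning's equation rearranged: A R^(2/3) = nQ / (1·√S) = 0.039 × 62.4 / (√0.00023) = 160.5.
Try y = 6.99 m: A R^(2/3) = 285.5 — over.
Try y = 5.48 m: A R^(2/3) = 160.5 — ≈ 160.5.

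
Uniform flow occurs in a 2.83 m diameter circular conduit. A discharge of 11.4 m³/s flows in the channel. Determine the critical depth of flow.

At critical depth, Q² T / (g A³) = 1, i.e. A³/T = Q²/g = 11.4²/9.81 = 13.25.
At y = 1.82 m: A³/T = 28.82 — over.
At y = 1.1 m: A³/T = 4.19 — short.
At y = 1.49 m: A³/T = 13.39 — close enough.

y_c = 1.49 m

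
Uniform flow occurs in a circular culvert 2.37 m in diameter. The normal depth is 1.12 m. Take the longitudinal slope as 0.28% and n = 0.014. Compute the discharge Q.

For a circular section of diameter D = 2.37 m at depth y = 1.12 m, the central angle is θ = 2 arccos(1 − 2y/D) = 3.032 rad. Then A = (D²/8)(θ − sin θ) = 2.052 m² and P = Dθ/2 = 3.593 m.
Hydraulic radius R = A/P = 2.052/3.593 = 0.5711 m.
Manning's equation: Q = (1/n) A R^(2/3) S^(1/2) = (1/0.014) × 2.052 × 0.5711^(2/3) × 0.0028^(1/2) = 5.34 m³/s.

Q = 5.34 m³/s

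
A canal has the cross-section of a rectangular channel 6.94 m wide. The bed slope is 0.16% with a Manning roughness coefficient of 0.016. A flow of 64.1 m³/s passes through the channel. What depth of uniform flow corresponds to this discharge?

y_n = 2.77 m

Manning's equation rearranged: A R^(2/3) = nQ / (1·√S) = 0.016 × 64.1 / (√0.0016) = 25.64.
Try y = 2 m: A R^(2/3) = 16.27 — too small.
Try y = 3.4 m: A R^(2/3) = 33.84 — too large.
Try y = 2.77 m: A R^(2/3) = 25.64 — matches.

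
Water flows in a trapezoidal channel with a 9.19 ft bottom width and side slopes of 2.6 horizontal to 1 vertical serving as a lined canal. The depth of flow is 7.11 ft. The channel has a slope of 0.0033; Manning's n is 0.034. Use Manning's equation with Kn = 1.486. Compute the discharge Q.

With bottom width b = 9.19 ft and side slope z = 2.6: A = (b + zy)y = (9.19 + 2.6×7.11)×7.11 = 196.8 ft²; P = b + 2y√(1+z²) = 9.19 + 2×7.11×2.786 = 48.8 ft.
Hydraulic radius R = A/P = 196.8/48.8 = 4.032 ft.
Manning's equation: Q = (1.486/n) A R^(2/3) S^(1/2) = (1.486/0.034) × 196.8 × 4.032^(2/3) × 0.0033^(1/2) = 1250 ft³/s.

Q = 1250 ft³/s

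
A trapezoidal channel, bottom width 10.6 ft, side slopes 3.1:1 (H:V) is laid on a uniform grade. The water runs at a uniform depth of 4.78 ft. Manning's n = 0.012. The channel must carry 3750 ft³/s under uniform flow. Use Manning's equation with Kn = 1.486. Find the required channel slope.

With bottom width b = 10.6 ft and side slope z = 3.1: A = (b + zy)y = (10.6 + 3.1×4.78)×4.78 = 121.5 ft²; P = b + 2y√(1+z²) = 10.6 + 2×4.78×3.257 = 41.74 ft.
Hydraulic radius R = A/P = 121.5/41.74 = 2.911 ft.
From Manning's equation, S = [nQ / (1.486 A R^(2/3))]² = [0.012 × 3750 / (1.486 × 121.5 × 2.911^(2/3))]² = 0.0149.

S = 0.0149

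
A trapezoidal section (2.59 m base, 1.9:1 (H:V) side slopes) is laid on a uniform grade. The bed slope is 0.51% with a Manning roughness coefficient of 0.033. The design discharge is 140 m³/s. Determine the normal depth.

y_n = 3.96 m

Manning's equation rearranged: A R^(2/3) = nQ / (1·√S) = 0.033 × 140 / (√0.0051) = 64.69.
Trying y = 2.77 m: A R^(2/3) = 28.53 — too small.
Trying y = 4.34 m: A R^(2/3) = 79.92 — too large.
Trying y = 3.96 m: A R^(2/3) = 64.51 — ≈ 64.69.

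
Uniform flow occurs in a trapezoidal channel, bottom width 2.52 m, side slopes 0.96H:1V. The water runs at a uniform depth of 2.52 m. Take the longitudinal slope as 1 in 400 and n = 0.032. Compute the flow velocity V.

With bottom width b = 2.52 m and side slope z = 0.96: A = (b + zy)y = (2.52 + 0.96×2.52)×2.52 = 12.45 m²; P = b + 2y√(1+z²) = 2.52 + 2×2.52×1.386 = 9.507 m.
Hydraulic radius R = A/P = 12.45/9.507 = 1.309 m.
From Manning's equation, V = (1/n) R^(2/3) S^(1/2) = (1/0.032) × 1.309^(2/3) × 0.0025^(1/2) = 1.87 m/s.

V = 1.87 m/s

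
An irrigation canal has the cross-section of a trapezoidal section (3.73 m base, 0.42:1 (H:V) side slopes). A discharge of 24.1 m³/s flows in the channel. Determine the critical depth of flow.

At critical depth, Q² T / (g A³) = 1, i.e. A³/T = Q²/g = 24.1²/9.81 = 59.21.
At y = 1.7 m: A³/T = 83.6 — too large.
At y = 1.53 m: A³/T = 59.7 — matches.

y_c = 1.53 m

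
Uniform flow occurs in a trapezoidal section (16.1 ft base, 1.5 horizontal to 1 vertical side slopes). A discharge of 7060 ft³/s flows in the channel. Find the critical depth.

y_c = 12.5 ft

At critical depth, Q² T / (g A³) = 1, i.e. A³/T = Q²/g = 7060²/32.2 = 1548000.
At y = 13.9 ft: A³/T = 2344000 — over.
At y = 12.5 ft: A³/T = 1542000 — close enough.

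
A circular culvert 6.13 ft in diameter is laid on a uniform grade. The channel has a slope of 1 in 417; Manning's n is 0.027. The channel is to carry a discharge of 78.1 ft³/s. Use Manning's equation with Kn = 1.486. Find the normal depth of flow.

y_n = 3.92 ft

Manning's equation rearranged: A R^(2/3) = nQ / (1.486·√S) = 0.027 × 78.1 / (1.486 × √0.002398) = 28.98.
At y = 2.92 ft: A R^(2/3) = 18.05 — too small.
At y = 4.5 ft: A R^(2/3) = 34.87 — too large.
At y = 3.92 ft: A R^(2/3) = 28.98 — ≈ 28.98.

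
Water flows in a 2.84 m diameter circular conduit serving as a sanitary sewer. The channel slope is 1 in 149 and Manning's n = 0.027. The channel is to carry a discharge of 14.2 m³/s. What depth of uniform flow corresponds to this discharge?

Manning's equation rearranged: A R^(2/3) = nQ / (1·√S) = 0.027 × 14.2 / (√0.006711) = 4.68.
Trying y = 1.83 m: A R^(2/3) = 3.766 — short.
Trying y = 2.64 m: A R^(2/3) = 5.42 — over.
Trying y = 2.16 m: A R^(2/3) = 4.671 — matches.

y_n = 2.16 m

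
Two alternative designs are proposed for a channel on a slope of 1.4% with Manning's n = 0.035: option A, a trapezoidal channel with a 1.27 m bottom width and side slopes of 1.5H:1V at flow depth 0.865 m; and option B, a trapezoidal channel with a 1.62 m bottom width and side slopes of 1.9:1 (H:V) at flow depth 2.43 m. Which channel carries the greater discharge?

channel B

Channel A: With bottom width b = 1.27 m and side slope z = 1.5: A = (b + zy)y = (1.27 + 1.5×0.865)×0.865 = 2.221 m²; P = b + 2y√(1+z²) = 1.27 + 2×0.865×1.803 = 4.389 m. Hydraulic radius R = A/P = 2.221/4.389 = 0.506 m. Q_A = (1/0.035)·2.221·0.506^(2/3)·√0.014 = 4.768 m³/s.
Channel B: With bottom width b = 1.62 m and side slope z = 1.9: A = (b + zy)y = (1.62 + 1.9×2.43)×2.43 = 15.16 m²; P = b + 2y√(1+z²) = 1.62 + 2×2.43×2.147 = 12.05 m. Hydraulic radius R = A/P = 15.16/12.05 = 1.257 m. Q_B = (1/0.035)·15.16·1.257^(2/3)·√0.014 = 59.68 m³/s.
Q_A = 4.768 m³/s vs Q_B = 59.68 m³/s, so channel B carries more.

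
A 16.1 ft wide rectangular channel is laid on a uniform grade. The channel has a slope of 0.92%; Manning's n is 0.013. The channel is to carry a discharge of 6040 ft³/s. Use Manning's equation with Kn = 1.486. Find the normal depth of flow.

y_n = 12 ft

Manning's equation rearranged: A R^(2/3) = nQ / (1.486·√S) = 0.013 × 6040 / (1.486 × √0.0092) = 550.9.
At y = 13.9 ft: A R^(2/3) = 662.9 — high.
At y = 9.65 ft: A R^(2/3) = 416.5 — low.
At y = 12 ft: A R^(2/3) = 551.1 — ≈ 550.9.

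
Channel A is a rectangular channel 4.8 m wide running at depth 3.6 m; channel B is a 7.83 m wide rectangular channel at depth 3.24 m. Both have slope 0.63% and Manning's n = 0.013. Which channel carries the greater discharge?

channel B

Channel A: Flow area A = b·y = 4.8 × 3.6 = 17.28 m². Wetted perimeter P = b + 2y = 4.8 + 2×3.6 = 12 m. Hydraulic radius R = A/P = 17.28/12 = 1.44 m. Q_A = (1/0.013)·17.28·1.44^(2/3)·√0.0063 = 134.5 m³/s.
Channel B: Flow area A = b·y = 7.83 × 3.24 = 25.37 m². Wetted perimeter P = b + 2y = 7.83 + 2×3.24 = 14.31 m. Hydraulic radius R = A/P = 25.37/14.31 = 1.773 m. Q_B = (1/0.013)·25.37·1.773^(2/3)·√0.0063 = 226.9 m³/s.
Q_A = 134.5 m³/s vs Q_B = 226.9 m³/s, so channel B carries more.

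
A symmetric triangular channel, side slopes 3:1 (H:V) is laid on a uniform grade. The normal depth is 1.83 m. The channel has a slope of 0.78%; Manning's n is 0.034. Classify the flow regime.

For a triangular section with side slope z = 3: A = zy² = 3×1.83² = 10.05 m²; P = 2y√(1+z²) = 2×1.83×3.162 = 11.57 m.
Hydraulic radius R = A/P = 10.05/11.57 = 0.868 m.
V = (1/n) R^(2/3) √S = (1/0.034) × 0.868^(2/3) × √0.0078 = 2.364 m/s. Hydraulic depth D_h = A/T = 10.05/10.98 = 0.915 m.
Froude number Fr = V/√(g·D_h) = 2.364/√(9.81×0.915) = 0.789, which is less than 1, so the flow is subcritical.

subcritical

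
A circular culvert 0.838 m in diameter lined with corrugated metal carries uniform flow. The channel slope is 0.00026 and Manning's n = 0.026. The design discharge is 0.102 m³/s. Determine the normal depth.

Manning's equation rearranged: A R^(2/3) = nQ / (1·√S) = 0.026 × 0.102 / (√0.00026) = 0.1645.
At y = 0.732 m: A R^(2/3) = 0.2042 — over.
At y = 0.421 m: A R^(2/3) = 0.09806 — short.
At y = 0.591 m: A R^(2/3) = 0.1645 — matches.

y_n = 0.591 m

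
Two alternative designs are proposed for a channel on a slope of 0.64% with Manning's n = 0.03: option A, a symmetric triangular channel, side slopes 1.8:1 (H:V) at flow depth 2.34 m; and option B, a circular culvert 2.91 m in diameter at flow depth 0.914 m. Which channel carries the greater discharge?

channel A

Channel A: For a triangular section with side slope z = 1.8: A = zy² = 1.8×2.34² = 9.856 m²; P = 2y√(1+z²) = 2×2.34×2.059 = 9.637 m. Hydraulic radius R = A/P = 9.856/9.637 = 1.023 m. Q_A = (1/0.03)·9.856·1.023^(2/3)·√0.0064 = 26.68 m³/s.
Channel B: For a circular section of diameter D = 2.91 m at depth y = 0.914 m, the central angle is θ = 2 arccos(1 − 2y/D) = 2.38 rad. Then A = (D²/8)(θ − sin θ) = 1.788 m² and P = Dθ/2 = 3.462 m. Hydraulic radius R = A/P = 1.788/3.462 = 0.5165 m. Q_B = (1/0.03)·1.788·0.5165^(2/3)·√0.0064 = 3.069 m³/s.
Q_A = 26.68 m³/s vs Q_B = 3.069 m³/s, so channel A carries more.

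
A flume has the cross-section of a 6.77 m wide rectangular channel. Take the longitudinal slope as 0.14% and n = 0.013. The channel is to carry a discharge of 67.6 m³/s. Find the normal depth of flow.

y_n = 2.66 m

Manning's equation rearranged: A R^(2/3) = nQ / (1·√S) = 0.013 × 67.6 / (√0.0014) = 23.49.
At y = 3.01 m: A R^(2/3) = 27.8 — over.
At y = 1.96 m: A R^(2/3) = 15.33 — short.
At y = 2.66 m: A R^(2/3) = 23.49 — ≈ 23.49.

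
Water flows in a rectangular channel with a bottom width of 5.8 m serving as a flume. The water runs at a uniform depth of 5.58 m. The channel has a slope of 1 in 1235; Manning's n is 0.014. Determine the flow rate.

Q = 101 m³/s

Flow area A = b·y = 5.8 × 5.58 = 32.36 m². Wetted perimeter P = b + 2y = 5.8 + 2×5.58 = 16.96 m.
Hydraulic radius R = A/P = 32.36/16.96 = 1.908 m.
Manning's equation: Q = (1/n) A R^(2/3) S^(1/2) = (1/0.014) × 32.36 × 1.908^(2/3) × 0.0008097^(1/2) = 101 m³/s.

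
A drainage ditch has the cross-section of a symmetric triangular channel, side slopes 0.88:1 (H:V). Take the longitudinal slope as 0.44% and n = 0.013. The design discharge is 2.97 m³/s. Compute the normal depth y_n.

Manning's equation rearranged: A R^(2/3) = nQ / (1·√S) = 0.013 × 2.97 / (√0.0044) = 0.5821.
Try y = 0.863 m: A R^(2/3) = 0.2839 — too small.
Try y = 1.39 m: A R^(2/3) = 1.012 — too large.
Try y = 1.13 m: A R^(2/3) = 0.5825 — close enough.

y_n = 1.13 m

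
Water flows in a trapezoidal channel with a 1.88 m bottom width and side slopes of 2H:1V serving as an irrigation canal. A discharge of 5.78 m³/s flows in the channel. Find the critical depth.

y_c = 0.754 m

At critical depth, Q² T / (g A³) = 1, i.e. A³/T = Q²/g = 5.78²/9.81 = 3.406.
At y = 0.627 m: A³/T = 1.729 — too small.
At y = 0.893 m: A³/T = 6.435 — too large.
At y = 0.754 m: A³/T = 3.405 — close enough.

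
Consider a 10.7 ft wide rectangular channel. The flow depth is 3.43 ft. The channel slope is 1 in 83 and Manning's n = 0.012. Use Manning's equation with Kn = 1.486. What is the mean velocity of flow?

V = 22.2 ft/s

Flow area A = b·y = 10.7 × 3.43 = 36.7 ft². Wetted perimeter P = b + 2y = 10.7 + 2×3.43 = 17.56 ft.
Hydraulic radius R = A/P = 36.7/17.56 = 2.09 ft.
From Manning's equation, V = (1.486/n) R^(2/3) S^(1/2) = (1.486/0.012) × 2.09^(2/3) × 0.01205^(1/2) = 22.2 ft/s.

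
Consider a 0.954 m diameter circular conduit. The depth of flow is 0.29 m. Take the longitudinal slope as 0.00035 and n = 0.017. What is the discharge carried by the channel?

Q = 0.0608 m³/s

For a circular section of diameter D = 0.954 m at depth y = 0.29 m, the central angle is θ = 2 arccos(1 − 2y/D) = 2.336 rad. Then A = (D²/8)(θ − sin θ) = 0.1837 m² and P = Dθ/2 = 1.114 m.
Hydraulic radius R = A/P = 0.1837/1.114 = 0.1649 m.
Manning's equation: Q = (1/n) A R^(2/3) S^(1/2) = (1/0.017) × 0.1837 × 0.1649^(2/3) × 0.00035^(1/2) = 0.0608 m³/s.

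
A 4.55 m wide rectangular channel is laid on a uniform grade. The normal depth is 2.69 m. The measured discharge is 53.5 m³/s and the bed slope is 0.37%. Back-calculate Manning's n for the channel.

Flow area A = b·y = 4.55 × 2.69 = 12.24 m². Wetted perimeter P = b + 2y = 4.55 + 2×2.69 = 9.93 m.
Hydraulic radius R = A/P = 12.24/9.93 = 1.233 m.
Rearranging Manning's equation: n = (1/Q) A R^(2/3) S^(1/2) = (1/53.5) × 12.24 × 1.233^(2/3) × √0.0037 = 0.016.

n = 0.016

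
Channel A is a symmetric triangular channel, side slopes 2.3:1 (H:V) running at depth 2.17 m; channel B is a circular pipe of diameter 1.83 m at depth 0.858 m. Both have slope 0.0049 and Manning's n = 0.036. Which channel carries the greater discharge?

channel A

Channel A: For a triangular section with side slope z = 2.3: A = zy² = 2.3×2.17² = 10.83 m²; P = 2y√(1+z²) = 2×2.17×2.508 = 10.88 m. Hydraulic radius R = A/P = 10.83/10.88 = 0.995 m. Q_A = (1/0.036)·10.83·0.995^(2/3)·√0.0049 = 20.99 m³/s.
Channel B: For a circular section of diameter D = 1.83 m at depth y = 0.858 m, the central angle is θ = 2 arccos(1 − 2y/D) = 3.017 rad. Then A = (D²/8)(θ − sin θ) = 1.211 m² and P = Dθ/2 = 2.76 m. Hydraulic radius R = A/P = 1.211/2.76 = 0.4386 m. Q_B = (1/0.036)·1.211·0.4386^(2/3)·√0.0049 = 1.359 m³/s.
Q_A = 20.99 m³/s vs Q_B = 1.359 m³/s, so channel A carries more.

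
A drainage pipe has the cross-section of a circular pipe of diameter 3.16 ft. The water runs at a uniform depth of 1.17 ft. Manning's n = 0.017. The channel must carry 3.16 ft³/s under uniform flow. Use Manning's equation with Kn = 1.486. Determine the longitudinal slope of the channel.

For a circular section of diameter D = 3.16 ft at depth y = 1.17 ft, the central angle is θ = 2 arccos(1 − 2y/D) = 2.617 rad. Then A = (D²/8)(θ − sin θ) = 2.64 ft² and P = Dθ/2 = 4.134 ft.
Hydraulic radius R = A/P = 2.64/4.134 = 0.6387 ft.
From Manning's equation, S = [nQ / (1.486 A R^(2/3))]² = [0.017 × 3.16 / (1.486 × 2.64 × 0.6387^(2/3))]² = 0.000341.

S = 0.000341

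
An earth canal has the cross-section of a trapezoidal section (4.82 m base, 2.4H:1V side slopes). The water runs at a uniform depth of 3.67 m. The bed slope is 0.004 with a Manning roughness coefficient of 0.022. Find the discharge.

Q = 235 m³/s

With bottom width b = 4.82 m and side slope z = 2.4: A = (b + zy)y = (4.82 + 2.4×3.67)×3.67 = 50.01 m²; P = b + 2y√(1+z²) = 4.82 + 2×3.67×2.6 = 23.9 m.
Hydraulic radius R = A/P = 50.01/23.9 = 2.092 m.
Manning's equation: Q = (1/n) A R^(2/3) S^(1/2) = (1/0.022) × 50.01 × 2.092^(2/3) × 0.004^(1/2) = 235 m³/s.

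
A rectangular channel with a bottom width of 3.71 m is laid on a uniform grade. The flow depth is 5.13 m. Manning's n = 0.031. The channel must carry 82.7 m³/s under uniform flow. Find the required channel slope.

S = 0.012

Flow area A = b·y = 3.71 × 5.13 = 19.03 m². Wetted perimeter P = b + 2y = 3.71 + 2×5.13 = 13.97 m.
Hydraulic radius R = A/P = 19.03/13.97 = 1.362 m.
From Manning's equation, S = [nQ / (1 A R^(2/3))]² = [0.031 × 82.7 / (1 × 19.03 × 1.362^(2/3))]² = 0.012.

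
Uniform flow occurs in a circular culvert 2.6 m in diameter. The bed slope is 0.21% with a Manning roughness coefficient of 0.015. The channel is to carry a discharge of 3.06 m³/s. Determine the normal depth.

y_n = 0.889 m

Manning's equation rearranged: A R^(2/3) = nQ / (1·√S) = 0.015 × 3.06 / (√0.0021) = 1.002.
Trying y = 1.03 m: A R^(2/3) = 1.319 — over.
Trying y = 0.65 m: A R^(2/3) = 0.5457 — short.
Trying y = 0.889 m: A R^(2/3) = 1.002 — close enough.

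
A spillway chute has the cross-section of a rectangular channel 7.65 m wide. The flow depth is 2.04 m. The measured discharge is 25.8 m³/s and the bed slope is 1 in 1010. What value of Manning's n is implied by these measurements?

Flow area A = b·y = 7.65 × 2.04 = 15.61 m². Wetted perimeter P = b + 2y = 7.65 + 2×2.04 = 11.73 m.
Hydraulic radius R = A/P = 15.61/11.73 = 1.33 m.
Rearranging Manning's equation: n = (1/Q) A R^(2/3) S^(1/2) = (1/25.8) × 15.61 × 1.33^(2/3) × √0.0009901 = 0.023.

n = 0.023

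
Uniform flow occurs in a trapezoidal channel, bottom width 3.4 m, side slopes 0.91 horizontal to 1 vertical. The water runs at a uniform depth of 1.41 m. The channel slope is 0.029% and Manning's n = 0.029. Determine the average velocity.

With bottom width b = 3.4 m and side slope z = 0.91: A = (b + zy)y = (3.4 + 0.91×1.41)×1.41 = 6.603 m²; P = b + 2y√(1+z²) = 3.4 + 2×1.41×1.352 = 7.213 m.
Hydraulic radius R = A/P = 6.603/7.213 = 0.9155 m.
From Manning's equation, V = (1/n) R^(2/3) S^(1/2) = (1/0.029) × 0.9155^(2/3) × 0.00029^(1/2) = 0.554 m/s.

V = 0.554 m/s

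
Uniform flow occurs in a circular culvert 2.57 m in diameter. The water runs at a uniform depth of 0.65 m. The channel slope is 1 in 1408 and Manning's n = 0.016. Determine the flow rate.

Q = 0.902 m³/s

For a circular section of diameter D = 2.57 m at depth y = 0.65 m, the central angle is θ = 2 arccos(1 − 2y/D) = 2.108 rad. Then A = (D²/8)(θ − sin θ) = 1.031 m² and P = Dθ/2 = 2.709 m.
Hydraulic radius R = A/P = 1.031/2.709 = 0.3806 m.
Manning's equation: Q = (1/n) A R^(2/3) S^(1/2) = (1/0.016) × 1.031 × 0.3806^(2/3) × 0.0007102^(1/2) = 0.902 m³/s.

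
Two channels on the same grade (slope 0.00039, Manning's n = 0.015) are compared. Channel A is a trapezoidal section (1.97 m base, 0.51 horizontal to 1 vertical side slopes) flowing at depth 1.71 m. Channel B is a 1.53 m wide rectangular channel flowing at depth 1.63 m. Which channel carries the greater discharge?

channel A

Channel A: With bottom width b = 1.97 m and side slope z = 0.51: A = (b + zy)y = (1.97 + 0.51×1.71)×1.71 = 4.86 m²; P = b + 2y√(1+z²) = 1.97 + 2×1.71×1.123 = 5.809 m. Hydraulic radius R = A/P = 4.86/5.809 = 0.8366 m. Q_A = (1/0.015)·4.86·0.8366^(2/3)·√0.00039 = 5.681 m³/s.
Channel B: Flow area A = b·y = 1.53 × 1.63 = 2.494 m². Wetted perimeter P = b + 2y = 1.53 + 2×1.63 = 4.79 m. Hydraulic radius R = A/P = 2.494/4.79 = 0.5206 m. Q_B = (1/0.015)·2.494·0.5206^(2/3)·√0.00039 = 2.125 m³/s.
Q_A = 5.681 m³/s vs Q_B = 2.125 m³/s, so channel A carries more.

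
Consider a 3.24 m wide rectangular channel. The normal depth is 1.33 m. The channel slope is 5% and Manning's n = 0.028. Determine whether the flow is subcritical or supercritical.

Flow area A = b·y = 3.24 × 1.33 = 4.309 m². Wetted perimeter P = b + 2y = 3.24 + 2×1.33 = 5.9 m.
Hydraulic radius R = A/P = 4.309/5.9 = 0.7304 m.
V = (1/n) R^(2/3) √S = (1/0.028) × 0.7304^(2/3) × √0.05 = 6.477 m/s. Hydraulic depth D_h = A/T = 4.309/3.24 = 1.33 m.
Froude number Fr = V/√(g·D_h) = 6.477/√(9.81×1.33) = 1.79, which is greater than 1, so the flow is supercritical.

supercritical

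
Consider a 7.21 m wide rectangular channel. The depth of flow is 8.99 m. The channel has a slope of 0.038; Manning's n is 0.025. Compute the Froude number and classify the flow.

supercritical

Flow area A = b·y = 7.21 × 8.99 = 64.82 m². Wetted perimeter P = b + 2y = 7.21 + 2×8.99 = 25.19 m.
Hydraulic radius R = A/P = 64.82/25.19 = 2.573 m.
V = (1/n) R^(2/3) √S = (1/0.025) × 2.573^(2/3) × √0.038 = 14.64 m/s. Hydraulic depth D_h = A/T = 64.82/7.21 = 8.99 m.
Froude number Fr = V/√(g·D_h) = 14.64/√(9.81×8.99) = 1.56, which is greater than 1, so the flow is supercritical.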